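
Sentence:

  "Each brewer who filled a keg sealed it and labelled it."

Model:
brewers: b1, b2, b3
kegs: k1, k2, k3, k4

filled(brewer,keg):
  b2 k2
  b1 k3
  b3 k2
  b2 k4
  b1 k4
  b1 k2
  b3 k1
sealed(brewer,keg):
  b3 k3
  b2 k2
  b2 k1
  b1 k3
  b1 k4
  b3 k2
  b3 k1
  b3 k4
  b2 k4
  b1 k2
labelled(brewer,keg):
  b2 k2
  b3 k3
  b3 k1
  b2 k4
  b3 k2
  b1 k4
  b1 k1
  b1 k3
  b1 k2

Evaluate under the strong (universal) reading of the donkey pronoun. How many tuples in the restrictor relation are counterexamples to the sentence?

"it" takes "a keg" as antecedent — a donkey pronoun bound across the clause boundary.
Strong reading: for every (b,k) with filled(b,k), sealed(b,k) ∧ labelled(b,k).
Restrictor pairs: (b1,k2) ✓  (b1,k3) ✓  (b1,k4) ✓  (b2,k2) ✓  (b2,k4) ✓  (b3,k1) ✓  (b3,k2) ✓
Counterexamples (restrictor pairs failing the scope): 0.

0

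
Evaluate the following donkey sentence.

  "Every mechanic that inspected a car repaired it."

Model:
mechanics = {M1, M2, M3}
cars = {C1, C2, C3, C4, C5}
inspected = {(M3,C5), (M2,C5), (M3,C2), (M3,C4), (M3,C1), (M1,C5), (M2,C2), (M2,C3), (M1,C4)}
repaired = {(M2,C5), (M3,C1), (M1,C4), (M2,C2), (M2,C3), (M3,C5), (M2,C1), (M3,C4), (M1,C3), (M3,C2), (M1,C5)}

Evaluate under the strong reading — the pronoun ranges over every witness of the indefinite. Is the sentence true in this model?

"it" takes "a car" as antecedent — a donkey pronoun bound across the clause boundary.
Strong reading: for every (m,c) with inspected(m,c), repaired(m,c).
Restrictor pairs: (M1,C4) ✓  (M1,C5) ✓  (M2,C2) ✓  (M2,C3) ✓  (M2,C5) ✓  (M3,C1) ✓  (M3,C2) ✓  (M3,C4) ✓  (M3,C5) ✓
Every restrictor pair satisfies the scope.

True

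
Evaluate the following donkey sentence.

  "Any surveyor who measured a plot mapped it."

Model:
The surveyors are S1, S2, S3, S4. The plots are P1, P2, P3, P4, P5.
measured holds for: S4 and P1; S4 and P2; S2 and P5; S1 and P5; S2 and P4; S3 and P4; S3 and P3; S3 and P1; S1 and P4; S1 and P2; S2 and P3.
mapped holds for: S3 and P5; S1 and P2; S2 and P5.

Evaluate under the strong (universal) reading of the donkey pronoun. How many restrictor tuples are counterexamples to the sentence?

9

"it" takes "a plot" as antecedent — a donkey pronoun bound across the clause boundary.
Strong reading: for every (s,p) with measured(s,p), mapped(s,p).
Restrictor pairs: (S1,P2) ✓  (S1,P4) ✗  (S1,P5) ✗  (S2,P3) ✗  (S2,P4) ✗  (S2,P5) ✓  (S3,P1) ✗  (S3,P3) ✗  (S3,P4) ✗  (S4,P1) ✗  (S4,P2) ✗
Counterexamples (restrictor pairs failing the scope): 9.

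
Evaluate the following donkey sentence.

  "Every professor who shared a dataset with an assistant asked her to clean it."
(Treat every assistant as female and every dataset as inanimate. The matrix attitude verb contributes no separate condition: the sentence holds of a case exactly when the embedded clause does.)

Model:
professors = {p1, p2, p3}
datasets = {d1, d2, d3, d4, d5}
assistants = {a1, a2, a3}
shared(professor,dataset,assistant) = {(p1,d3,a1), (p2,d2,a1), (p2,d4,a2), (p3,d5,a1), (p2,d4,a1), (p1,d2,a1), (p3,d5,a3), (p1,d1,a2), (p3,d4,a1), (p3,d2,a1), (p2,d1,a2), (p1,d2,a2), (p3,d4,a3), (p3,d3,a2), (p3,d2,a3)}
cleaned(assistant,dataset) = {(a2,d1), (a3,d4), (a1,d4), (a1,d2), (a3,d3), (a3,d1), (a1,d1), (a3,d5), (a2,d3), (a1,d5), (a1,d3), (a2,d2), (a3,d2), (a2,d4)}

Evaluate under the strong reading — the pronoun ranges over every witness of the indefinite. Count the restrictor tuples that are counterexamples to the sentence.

0

"her" takes "an assistant" as antecedent and "it" takes "a dataset"; both are donkey pronouns co-varying with the restrictor.
Strong reading: for every (p,d,a) with shared(p,d,a), cleaned(a,d).
Restrictor triples: (p1,d1,a2)→cleaned(a2,d1) ✓  (p1,d2,a1)→cleaned(a1,d2) ✓  (p1,d2,a2)→cleaned(a2,d2) ✓  (p1,d3,a1)→cleaned(a1,d3) ✓  (p2,d1,a2)→cleaned(a2,d1) ✓  (p2,d2,a1)→cleaned(a1,d2) ✓  (p2,d4,a1)→cleaned(a1,d4) ✓  (p2,d4,a2)→cleaned(a2,d4) ✓  (p3,d2,a1)→cleaned(a1,d2) ✓  (p3,d2,a3)→cleaned(a3,d2) ✓  (p3,d3,a2)→cleaned(a2,d3) ✓  (p3,d4,a1)→cleaned(a1,d4) ✓  (p3,d4,a3)→cleaned(a3,d4) ✓  (p3,d5,a1)→cleaned(a1,d5) ✓  (p3,d5,a3)→cleaned(a3,d5) ✓
Counterexamples (restrictor triples failing the scope): 0.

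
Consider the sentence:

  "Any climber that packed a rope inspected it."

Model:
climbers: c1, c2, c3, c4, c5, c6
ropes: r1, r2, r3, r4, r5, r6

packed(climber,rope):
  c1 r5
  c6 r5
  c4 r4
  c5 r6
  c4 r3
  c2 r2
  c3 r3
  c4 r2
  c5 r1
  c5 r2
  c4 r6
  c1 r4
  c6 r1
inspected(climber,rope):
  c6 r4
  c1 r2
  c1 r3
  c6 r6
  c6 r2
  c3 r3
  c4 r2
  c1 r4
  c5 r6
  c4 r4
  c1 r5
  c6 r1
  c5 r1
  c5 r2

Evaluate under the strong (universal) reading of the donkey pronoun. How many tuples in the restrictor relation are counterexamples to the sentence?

"it" takes "a rope" as antecedent — a donkey pronoun bound across the clause boundary.
Strong reading: for every (c,r) with packed(c,r), inspected(c,r).
Restrictor pairs: (c1,r4) ✓  (c1,r5) ✓  (c2,r2) ✗  (c3,r3) ✓  (c4,r2) ✓  (c4,r3) ✗  (c4,r4) ✓  (c4,r6) ✗  (c5,r1) ✓  (c5,r2) ✓  (c5,r6) ✓  (c6,r1) ✓  (c6,r5) ✗
Counterexamples (restrictor pairs failing the scope): 4.

4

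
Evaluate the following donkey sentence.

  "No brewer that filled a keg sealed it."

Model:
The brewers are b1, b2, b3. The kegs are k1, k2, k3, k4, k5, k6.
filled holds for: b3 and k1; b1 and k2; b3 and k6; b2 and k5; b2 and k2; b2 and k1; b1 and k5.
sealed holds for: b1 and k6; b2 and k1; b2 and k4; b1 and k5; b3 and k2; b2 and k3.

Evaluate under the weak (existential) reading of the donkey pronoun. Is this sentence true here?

False

"it" takes "a keg" as antecedent — a donkey pronoun bound across the clause boundary.
Truth condition: for no (b,k) with filled(b,k) does sealed(b,k) hold.
Restrictor pairs — does the scope hold? (b1,k2):fails  (b1,k5):holds  (b2,k1):holds  (b2,k2):fails  (b2,k5):fails  (b3,k1):fails  (b3,k6):fails
Scope holds for 2 pair(s), so the sentence is false.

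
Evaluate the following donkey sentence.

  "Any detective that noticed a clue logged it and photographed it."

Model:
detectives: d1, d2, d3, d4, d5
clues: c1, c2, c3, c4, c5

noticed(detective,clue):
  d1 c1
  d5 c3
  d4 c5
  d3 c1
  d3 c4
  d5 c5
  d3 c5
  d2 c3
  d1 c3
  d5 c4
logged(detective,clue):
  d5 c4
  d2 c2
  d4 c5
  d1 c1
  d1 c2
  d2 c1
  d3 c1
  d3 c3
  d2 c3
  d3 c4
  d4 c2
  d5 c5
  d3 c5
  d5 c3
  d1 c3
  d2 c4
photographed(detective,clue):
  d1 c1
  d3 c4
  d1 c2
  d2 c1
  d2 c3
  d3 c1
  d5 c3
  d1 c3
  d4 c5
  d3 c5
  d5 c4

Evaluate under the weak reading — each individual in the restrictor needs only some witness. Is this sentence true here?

True

"it" takes "a clue" as antecedent — a donkey pronoun bound across the clause boundary.
Weak reading: every detective d with some noticed-clue has at least one noticed-clue c such that logged(d,c) ∧ photographed(d,c).
Per detective: d1:✓  d2:✓  d3:✓  d4:✓  d5:✓
Every detective in the restrictor has a witness.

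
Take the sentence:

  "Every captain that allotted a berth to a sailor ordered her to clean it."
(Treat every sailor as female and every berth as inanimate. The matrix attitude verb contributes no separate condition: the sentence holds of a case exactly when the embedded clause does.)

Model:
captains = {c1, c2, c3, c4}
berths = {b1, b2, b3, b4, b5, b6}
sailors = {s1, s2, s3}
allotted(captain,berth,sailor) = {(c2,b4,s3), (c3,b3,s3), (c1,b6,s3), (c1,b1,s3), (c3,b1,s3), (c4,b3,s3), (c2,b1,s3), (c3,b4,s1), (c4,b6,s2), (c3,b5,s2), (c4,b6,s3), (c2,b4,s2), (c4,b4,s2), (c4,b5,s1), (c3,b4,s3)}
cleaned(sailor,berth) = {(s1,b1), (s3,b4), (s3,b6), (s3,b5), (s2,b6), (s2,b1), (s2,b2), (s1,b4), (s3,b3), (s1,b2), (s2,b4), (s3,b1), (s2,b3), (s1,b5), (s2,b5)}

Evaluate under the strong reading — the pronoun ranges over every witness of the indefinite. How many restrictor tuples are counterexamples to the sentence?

"her" takes "a sailor" as antecedent and "it" takes "a berth"; both are donkey pronouns co-varying with the restrictor.
Strong reading: for every (c,b,s) with allotted(c,b,s), cleaned(s,b).
Restrictor triples: (c1,b1,s3)→cleaned(s3,b1) ✓  (c1,b6,s3)→cleaned(s3,b6) ✓  (c2,b1,s3)→cleaned(s3,b1) ✓  (c2,b4,s2)→cleaned(s2,b4) ✓  (c2,b4,s3)→cleaned(s3,b4) ✓  (c3,b1,s3)→cleaned(s3,b1) ✓  (c3,b3,s3)→cleaned(s3,b3) ✓  (c3,b4,s1)→cleaned(s1,b4) ✓  (c3,b4,s3)→cleaned(s3,b4) ✓  (c3,b5,s2)→cleaned(s2,b5) ✓  (c4,b3,s3)→cleaned(s3,b3) ✓  (c4,b4,s2)→cleaned(s2,b4) ✓  (c4,b5,s1)→cleaned(s1,b5) ✓  (c4,b6,s2)→cleaned(s2,b6) ✓  (c4,b6,s3)→cleaned(s3,b6) ✓
Counterexamples (restrictor triples failing the scope): 0.

0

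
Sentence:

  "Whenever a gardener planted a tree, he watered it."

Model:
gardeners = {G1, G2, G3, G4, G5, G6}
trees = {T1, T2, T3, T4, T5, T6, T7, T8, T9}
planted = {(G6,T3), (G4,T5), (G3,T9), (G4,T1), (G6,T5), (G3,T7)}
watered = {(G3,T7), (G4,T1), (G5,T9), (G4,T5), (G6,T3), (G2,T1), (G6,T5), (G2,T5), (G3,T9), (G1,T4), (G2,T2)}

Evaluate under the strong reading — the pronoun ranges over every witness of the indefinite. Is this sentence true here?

"it" takes "a tree" as antecedent — a donkey pronoun bound across the clause boundary.
Strong reading: for every (g,t) with planted(g,t), watered(g,t).
Restrictor pairs: (G3,T7) ✓  (G3,T9) ✓  (G4,T1) ✓  (G4,T5) ✓  (G6,T3) ✓  (G6,T5) ✓
Every restrictor pair satisfies the scope.

True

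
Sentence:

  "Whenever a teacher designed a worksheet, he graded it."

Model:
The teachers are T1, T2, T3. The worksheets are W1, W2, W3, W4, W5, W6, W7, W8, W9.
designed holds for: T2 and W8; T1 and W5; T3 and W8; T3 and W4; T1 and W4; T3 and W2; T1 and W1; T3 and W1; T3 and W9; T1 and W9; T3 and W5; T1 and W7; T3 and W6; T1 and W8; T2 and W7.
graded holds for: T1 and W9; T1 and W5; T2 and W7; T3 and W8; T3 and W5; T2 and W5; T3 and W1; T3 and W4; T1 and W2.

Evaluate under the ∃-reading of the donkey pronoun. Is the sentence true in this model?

"it" takes "a worksheet" as antecedent — a donkey pronoun bound across the clause boundary.
Weak reading: every teacher t with some designed-worksheet has at least one designed-worksheet w such that graded(t,w).
Per teacher: T1:✓  T2:✓  T3:✓
Every teacher in the restrictor has a witness.

True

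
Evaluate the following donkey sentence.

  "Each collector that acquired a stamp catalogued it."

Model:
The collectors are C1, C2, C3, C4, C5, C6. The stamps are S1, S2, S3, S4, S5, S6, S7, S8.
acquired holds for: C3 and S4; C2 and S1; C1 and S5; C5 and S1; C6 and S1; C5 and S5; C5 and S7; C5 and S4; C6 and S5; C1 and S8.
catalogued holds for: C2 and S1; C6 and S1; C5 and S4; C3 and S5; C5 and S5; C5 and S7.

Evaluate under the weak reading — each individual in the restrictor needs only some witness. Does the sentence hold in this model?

False

"it" takes "a stamp" as antecedent — a donkey pronoun bound across the clause boundary.
Weak reading: every collector c with some acquired-stamp has at least one acquired-stamp s such that catalogued(c,s).
Per collector: C1:✗  C2:✓  C3:✗  C5:✓  C6:✓
C1 has no witness among its acquired-stamps.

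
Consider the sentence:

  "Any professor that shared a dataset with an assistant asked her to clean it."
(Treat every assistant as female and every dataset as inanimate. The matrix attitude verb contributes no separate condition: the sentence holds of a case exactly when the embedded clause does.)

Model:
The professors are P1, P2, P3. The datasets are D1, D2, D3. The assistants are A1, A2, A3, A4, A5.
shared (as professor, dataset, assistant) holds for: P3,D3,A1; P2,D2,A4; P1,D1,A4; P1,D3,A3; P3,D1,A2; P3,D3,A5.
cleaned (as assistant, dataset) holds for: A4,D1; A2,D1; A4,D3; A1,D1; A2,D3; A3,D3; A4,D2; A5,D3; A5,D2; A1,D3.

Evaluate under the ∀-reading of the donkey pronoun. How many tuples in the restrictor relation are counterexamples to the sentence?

0

"her" takes "an assistant" as antecedent and "it" takes "a dataset"; both are donkey pronouns co-varying with the restrictor.
Strong reading: for every (p,d,a) with shared(p,d,a), cleaned(a,d).
Restrictor triples: (P1,D1,A4)→cleaned(A4,D1) ✓  (P1,D3,A3)→cleaned(A3,D3) ✓  (P2,D2,A4)→cleaned(A4,D2) ✓  (P3,D1,A2)→cleaned(A2,D1) ✓  (P3,D3,A1)→cleaned(A1,D3) ✓  (P3,D3,A5)→cleaned(A5,D3) ✓
Counterexamples (restrictor triples failing the scope): 0.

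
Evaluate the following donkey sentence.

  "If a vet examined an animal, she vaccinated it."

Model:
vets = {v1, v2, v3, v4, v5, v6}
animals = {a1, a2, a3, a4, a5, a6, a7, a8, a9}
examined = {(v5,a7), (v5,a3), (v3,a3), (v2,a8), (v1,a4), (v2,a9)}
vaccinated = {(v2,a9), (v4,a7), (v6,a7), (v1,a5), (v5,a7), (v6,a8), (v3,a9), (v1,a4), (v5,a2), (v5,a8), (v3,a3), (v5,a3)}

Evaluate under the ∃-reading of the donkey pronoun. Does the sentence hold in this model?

True

"it" takes "an animal" as antecedent — a donkey pronoun bound across the clause boundary.
Weak reading: every vet v with some examined-animal has at least one examined-animal a such that vaccinated(v,a).
Per vet: v1:✓  v2:✓  v3:✓  v5:✓
Every vet in the restrictor has a witness.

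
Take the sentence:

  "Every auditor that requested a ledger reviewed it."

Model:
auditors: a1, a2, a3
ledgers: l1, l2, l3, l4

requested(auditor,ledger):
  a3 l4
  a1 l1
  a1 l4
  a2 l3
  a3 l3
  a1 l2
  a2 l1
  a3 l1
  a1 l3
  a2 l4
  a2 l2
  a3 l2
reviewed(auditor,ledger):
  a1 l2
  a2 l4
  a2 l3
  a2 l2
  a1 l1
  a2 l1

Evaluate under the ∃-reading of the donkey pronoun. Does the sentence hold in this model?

"it" takes "a ledger" as antecedent — a donkey pronoun bound across the clause boundary.
Weak reading: every auditor a with some requested-ledger has at least one requested-ledger l such that reviewed(a,l).
Per auditor: a1:✓  a2:✓  a3:✗
a3 has no witness among its requested-ledgers.

False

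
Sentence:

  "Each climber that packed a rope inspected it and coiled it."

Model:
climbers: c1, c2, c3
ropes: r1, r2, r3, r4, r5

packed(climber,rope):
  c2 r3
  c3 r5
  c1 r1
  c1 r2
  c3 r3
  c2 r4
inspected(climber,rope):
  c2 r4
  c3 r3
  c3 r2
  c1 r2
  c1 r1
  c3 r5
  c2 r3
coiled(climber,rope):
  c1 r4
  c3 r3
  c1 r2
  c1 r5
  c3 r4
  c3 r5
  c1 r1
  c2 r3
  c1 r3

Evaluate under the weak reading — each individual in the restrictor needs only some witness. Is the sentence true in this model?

"it" takes "a rope" as antecedent — a donkey pronoun bound across the clause boundary.
Weak reading: every climber c with some packed-rope has at least one packed-rope r such that inspected(c,r) ∧ coiled(c,r).
Per climber: c1:✓  c2:✓  c3:✓
Every climber in the restrictor has a witness.

True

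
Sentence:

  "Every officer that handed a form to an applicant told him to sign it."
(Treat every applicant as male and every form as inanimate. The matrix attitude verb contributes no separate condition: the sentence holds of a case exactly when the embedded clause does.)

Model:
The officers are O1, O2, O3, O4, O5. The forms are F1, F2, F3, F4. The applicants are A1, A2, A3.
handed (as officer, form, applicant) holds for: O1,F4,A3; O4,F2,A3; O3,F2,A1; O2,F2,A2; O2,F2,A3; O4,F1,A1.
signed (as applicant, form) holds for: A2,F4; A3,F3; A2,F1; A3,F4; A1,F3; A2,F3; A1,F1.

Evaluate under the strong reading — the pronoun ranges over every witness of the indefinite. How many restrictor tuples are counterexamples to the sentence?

4

"him" takes "an applicant" as antecedent and "it" takes "a form"; both are donkey pronouns co-varying with the restrictor.
Strong reading: for every (o,f,a) with handed(o,f,a), signed(a,f).
Restrictor triples: (O1,F4,A3)→signed(A3,F4) ✓  (O2,F2,A2)→signed(A2,F2) ✗  (O2,F2,A3)→signed(A3,F2) ✗  (O3,F2,A1)→signed(A1,F2) ✗  (O4,F1,A1)→signed(A1,F1) ✓  (O4,F2,A3)→signed(A3,F2) ✗
Counterexamples (restrictor triples failing the scope): 4.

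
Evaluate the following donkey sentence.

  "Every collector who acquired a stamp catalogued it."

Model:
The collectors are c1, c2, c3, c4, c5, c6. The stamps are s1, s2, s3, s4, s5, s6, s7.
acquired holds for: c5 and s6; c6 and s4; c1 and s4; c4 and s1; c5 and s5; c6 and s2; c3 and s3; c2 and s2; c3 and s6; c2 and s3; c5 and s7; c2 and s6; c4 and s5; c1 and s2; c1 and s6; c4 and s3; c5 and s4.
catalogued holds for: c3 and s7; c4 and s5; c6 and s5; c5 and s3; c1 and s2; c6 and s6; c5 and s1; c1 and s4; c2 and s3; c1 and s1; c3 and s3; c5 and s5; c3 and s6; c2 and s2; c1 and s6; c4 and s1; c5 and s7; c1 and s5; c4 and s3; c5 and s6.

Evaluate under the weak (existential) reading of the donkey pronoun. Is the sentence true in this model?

False

"it" takes "a stamp" as antecedent — a donkey pronoun bound across the clause boundary.
Weak reading: every collector c with some acquired-stamp has at least one acquired-stamp s such that catalogued(c,s).
Per collector: c1:✓  c2:✓  c3:✓  c4:✓  c5:✓  c6:✗
c6 has no witness among its acquired-stamps.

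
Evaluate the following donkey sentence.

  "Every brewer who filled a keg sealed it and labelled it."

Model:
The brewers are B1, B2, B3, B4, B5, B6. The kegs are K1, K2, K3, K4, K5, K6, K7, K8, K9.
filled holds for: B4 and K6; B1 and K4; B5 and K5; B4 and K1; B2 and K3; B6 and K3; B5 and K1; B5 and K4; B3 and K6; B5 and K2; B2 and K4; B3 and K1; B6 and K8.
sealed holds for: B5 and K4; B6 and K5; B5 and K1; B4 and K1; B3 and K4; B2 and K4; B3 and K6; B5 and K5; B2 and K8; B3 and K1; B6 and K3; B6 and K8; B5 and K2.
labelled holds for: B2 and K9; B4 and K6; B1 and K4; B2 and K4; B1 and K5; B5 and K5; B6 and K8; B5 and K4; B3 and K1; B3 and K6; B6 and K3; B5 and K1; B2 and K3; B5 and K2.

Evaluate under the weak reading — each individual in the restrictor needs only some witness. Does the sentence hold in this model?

"it" takes "a keg" as antecedent — a donkey pronoun bound across the clause boundary.
Weak reading: every brewer b with some filled-keg has at least one filled-keg k such that sealed(b,k) ∧ labelled(b,k).
Per brewer: B1:✗  B2:✓  B3:✓  B4:✗  B5:✓  B6:✓
B1 has no witness among its filled-kegs.

False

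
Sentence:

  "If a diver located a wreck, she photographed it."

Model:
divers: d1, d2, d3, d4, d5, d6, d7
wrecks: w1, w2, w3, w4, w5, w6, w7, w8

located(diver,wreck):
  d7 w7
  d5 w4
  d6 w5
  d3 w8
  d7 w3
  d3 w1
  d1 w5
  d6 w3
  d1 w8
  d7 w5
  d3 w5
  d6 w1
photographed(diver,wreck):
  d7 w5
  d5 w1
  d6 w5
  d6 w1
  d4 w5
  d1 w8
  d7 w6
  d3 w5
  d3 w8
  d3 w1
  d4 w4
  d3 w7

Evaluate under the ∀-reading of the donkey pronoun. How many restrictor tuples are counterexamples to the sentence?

"it" takes "a wreck" as antecedent — a donkey pronoun bound across the clause boundary.
Strong reading: for every (d,w) with located(d,w), photographed(d,w).
Restrictor pairs: (d1,w5) ✗  (d1,w8) ✓  (d3,w1) ✓  (d3,w5) ✓  (d3,w8) ✓  (d5,w4) ✗  (d6,w1) ✓  (d6,w3) ✗  (d6,w5) ✓  (d7,w3) ✗  (d7,w5) ✓  (d7,w7) ✗
Counterexamples (restrictor pairs failing the scope): 5.

5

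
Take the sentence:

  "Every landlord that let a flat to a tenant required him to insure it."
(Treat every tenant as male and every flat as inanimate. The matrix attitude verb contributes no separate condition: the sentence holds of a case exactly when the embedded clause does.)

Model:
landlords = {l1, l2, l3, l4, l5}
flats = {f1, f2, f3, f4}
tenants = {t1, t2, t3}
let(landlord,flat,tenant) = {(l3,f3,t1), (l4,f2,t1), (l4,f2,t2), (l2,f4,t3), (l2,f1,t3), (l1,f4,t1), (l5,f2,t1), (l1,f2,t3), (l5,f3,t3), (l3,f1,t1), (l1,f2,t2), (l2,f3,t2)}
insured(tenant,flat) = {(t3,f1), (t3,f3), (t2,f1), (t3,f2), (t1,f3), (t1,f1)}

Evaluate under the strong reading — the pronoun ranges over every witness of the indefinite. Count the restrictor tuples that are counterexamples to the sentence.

"him" takes "a tenant" as antecedent and "it" takes "a flat"; both are donkey pronouns co-varying with the restrictor.
Strong reading: for every (l,f,t) with let(l,f,t), insured(t,f).
Restrictor triples: (l1,f2,t2)→insured(t2,f2) ✗  (l1,f2,t3)→insured(t3,f2) ✓  (l1,f4,t1)→insured(t1,f4) ✗  (l2,f1,t3)→insured(t3,f1) ✓  (l2,f3,t2)→insured(t2,f3) ✗  (l2,f4,t3)→insured(t3,f4) ✗  (l3,f1,t1)→insured(t1,f1) ✓  (l3,f3,t1)→insured(t1,f3) ✓  (l4,f2,t1)→insured(t1,f2) ✗  (l4,f2,t2)→insured(t2,f2) ✗  (l5,f2,t1)→insured(t1,f2) ✗  (l5,f3,t3)→insured(t3,f3) ✓
Counterexamples (restrictor triples failing the scope): 7.

7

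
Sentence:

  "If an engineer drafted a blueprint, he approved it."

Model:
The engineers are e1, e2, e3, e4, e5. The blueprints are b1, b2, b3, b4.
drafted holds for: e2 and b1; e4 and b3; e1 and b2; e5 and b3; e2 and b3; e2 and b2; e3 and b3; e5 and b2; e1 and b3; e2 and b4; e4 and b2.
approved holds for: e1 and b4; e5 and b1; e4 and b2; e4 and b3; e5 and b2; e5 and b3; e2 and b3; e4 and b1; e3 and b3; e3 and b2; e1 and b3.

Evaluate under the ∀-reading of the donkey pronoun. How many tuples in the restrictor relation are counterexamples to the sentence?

4

"it" takes "a blueprint" as antecedent — a donkey pronoun bound across the clause boundary.
Strong reading: for every (e,b) with drafted(e,b), approved(e,b).
Restrictor pairs: (e1,b2) ✗  (e1,b3) ✓  (e2,b1) ✗  (e2,b2) ✗  (e2,b3) ✓  (e2,b4) ✗  (e3,b3) ✓  (e4,b2) ✓  (e4,b3) ✓  (e5,b2) ✓  (e5,b3) ✓
Counterexamples (restrictor pairs failing the scope): 4.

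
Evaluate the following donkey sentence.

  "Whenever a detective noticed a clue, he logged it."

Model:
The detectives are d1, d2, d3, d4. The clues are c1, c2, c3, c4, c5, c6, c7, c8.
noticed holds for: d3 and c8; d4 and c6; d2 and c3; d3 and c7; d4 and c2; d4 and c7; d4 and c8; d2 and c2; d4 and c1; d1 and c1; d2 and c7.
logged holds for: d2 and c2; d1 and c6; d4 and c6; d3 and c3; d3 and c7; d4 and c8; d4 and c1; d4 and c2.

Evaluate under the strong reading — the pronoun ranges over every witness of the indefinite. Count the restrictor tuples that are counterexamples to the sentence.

"it" takes "a clue" as antecedent — a donkey pronoun bound across the clause boundary.
Strong reading: for every (d,c) with noticed(d,c), logged(d,c).
Restrictor pairs: (d1,c1) ✗  (d2,c2) ✓  (d2,c3) ✗  (d2,c7) ✗  (d3,c7) ✓  (d3,c8) ✗  (d4,c1) ✓  (d4,c2) ✓  (d4,c6) ✓  (d4,c7) ✗  (d4,c8) ✓
Counterexamples (restrictor pairs failing the scope): 5.

5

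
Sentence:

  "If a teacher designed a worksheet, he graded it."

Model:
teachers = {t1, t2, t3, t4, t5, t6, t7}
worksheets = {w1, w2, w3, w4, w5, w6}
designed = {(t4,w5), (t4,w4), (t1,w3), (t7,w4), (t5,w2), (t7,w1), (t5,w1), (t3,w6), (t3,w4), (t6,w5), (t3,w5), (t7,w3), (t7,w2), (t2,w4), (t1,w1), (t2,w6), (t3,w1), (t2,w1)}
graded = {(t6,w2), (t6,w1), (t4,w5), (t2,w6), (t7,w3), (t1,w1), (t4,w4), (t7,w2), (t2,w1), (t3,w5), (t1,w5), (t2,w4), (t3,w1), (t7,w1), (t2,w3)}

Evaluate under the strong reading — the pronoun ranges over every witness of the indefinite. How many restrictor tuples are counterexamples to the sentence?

7

"it" takes "a worksheet" as antecedent — a donkey pronoun bound across the clause boundary.
Strong reading: for every (t,w) with designed(t,w), graded(t,w).
Restrictor pairs: (t1,w1) ✓  (t1,w3) ✗  (t2,w1) ✓  (t2,w4) ✓  (t2,w6) ✓  (t3,w1) ✓  (t3,w4) ✗  (t3,w5) ✓  (t3,w6) ✗  (t4,w4) ✓  (t4,w5) ✓  (t5,w1) ✗  (t5,w2) ✗  (t6,w5) ✗  (t7,w1) ✓  (t7,w2) ✓  (t7,w3) ✓  (t7,w4) ✗
Counterexamples (restrictor pairs failing the scope): 7.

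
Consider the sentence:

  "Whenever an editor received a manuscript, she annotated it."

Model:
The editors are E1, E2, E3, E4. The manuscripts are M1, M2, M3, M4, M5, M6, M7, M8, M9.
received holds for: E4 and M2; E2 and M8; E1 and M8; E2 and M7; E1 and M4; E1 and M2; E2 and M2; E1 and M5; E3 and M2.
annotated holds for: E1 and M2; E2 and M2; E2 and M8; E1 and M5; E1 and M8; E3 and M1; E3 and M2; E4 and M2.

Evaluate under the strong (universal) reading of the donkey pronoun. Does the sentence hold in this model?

False

"it" takes "a manuscript" as antecedent — a donkey pronoun bound across the clause boundary.
Strong reading: for every (e,m) with received(e,m), annotated(e,m).
Restrictor pairs: (E1,M2) ✓  (E1,M4) ✗  (E1,M5) ✓  (E1,M8) ✓  (E2,M2) ✓  (E2,M7) ✗  (E2,M8) ✓  (E3,M2) ✓  (E4,M2) ✓
Counterexample: (E1,M4) is in received but fails the scope.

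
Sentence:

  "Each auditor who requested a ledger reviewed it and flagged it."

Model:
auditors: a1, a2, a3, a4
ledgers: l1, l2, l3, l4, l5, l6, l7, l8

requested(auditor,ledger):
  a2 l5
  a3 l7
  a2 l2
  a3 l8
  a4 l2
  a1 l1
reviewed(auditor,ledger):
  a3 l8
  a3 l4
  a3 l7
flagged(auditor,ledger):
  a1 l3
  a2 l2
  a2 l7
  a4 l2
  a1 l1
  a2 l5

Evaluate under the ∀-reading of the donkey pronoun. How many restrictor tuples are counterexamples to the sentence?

6

"it" takes "a ledger" as antecedent — a donkey pronoun bound across the clause boundary.
Strong reading: for every (a,l) with requested(a,l), reviewed(a,l) ∧ flagged(a,l).
Restrictor pairs: (a1,l1) ✗  (a2,l2) ✗  (a2,l5) ✗  (a3,l7) ✗  (a3,l8) ✗  (a4,l2) ✗
Counterexamples (restrictor pairs failing the scope): 6.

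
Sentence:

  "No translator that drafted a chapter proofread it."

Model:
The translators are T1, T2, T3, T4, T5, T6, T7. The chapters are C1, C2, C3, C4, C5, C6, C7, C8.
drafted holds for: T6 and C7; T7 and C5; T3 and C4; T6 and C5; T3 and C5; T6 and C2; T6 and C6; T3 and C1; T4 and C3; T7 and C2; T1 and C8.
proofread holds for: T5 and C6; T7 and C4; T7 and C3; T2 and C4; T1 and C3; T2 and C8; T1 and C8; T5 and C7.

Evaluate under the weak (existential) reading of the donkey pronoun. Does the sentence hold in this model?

False

"it" takes "a chapter" as antecedent — a donkey pronoun bound across the clause boundary.
Truth condition: for no (t,c) with drafted(t,c) does proofread(t,c) hold.
Restrictor pairs — does the scope hold? (T1,C8):holds  (T3,C1):fails  (T3,C4):fails  (T3,C5):fails  (T4,C3):fails  (T6,C2):fails  (T6,C5):fails  (T6,C6):fails  (T6,C7):fails  (T7,C2):fails  (T7,C5):fails
Scope holds for 1 pair(s), so the sentence is false.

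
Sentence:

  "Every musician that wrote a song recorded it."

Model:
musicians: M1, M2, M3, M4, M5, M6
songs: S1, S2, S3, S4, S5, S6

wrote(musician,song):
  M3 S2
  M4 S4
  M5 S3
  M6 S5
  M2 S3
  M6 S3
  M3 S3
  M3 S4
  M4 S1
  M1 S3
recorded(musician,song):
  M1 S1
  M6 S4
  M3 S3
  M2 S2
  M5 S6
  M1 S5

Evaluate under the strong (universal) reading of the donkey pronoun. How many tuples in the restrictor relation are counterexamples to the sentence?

"it" takes "a song" as antecedent — a donkey pronoun bound across the clause boundary.
Strong reading: for every (m,s) with wrote(m,s), recorded(m,s).
Restrictor pairs: (M1,S3) ✗  (M2,S3) ✗  (M3,S2) ✗  (M3,S3) ✓  (M3,S4) ✗  (M4,S1) ✗  (M4,S4) ✗  (M5,S3) ✗  (M6,S3) ✗  (M6,S5) ✗
Counterexamples (restrictor pairs failing the scope): 9.

9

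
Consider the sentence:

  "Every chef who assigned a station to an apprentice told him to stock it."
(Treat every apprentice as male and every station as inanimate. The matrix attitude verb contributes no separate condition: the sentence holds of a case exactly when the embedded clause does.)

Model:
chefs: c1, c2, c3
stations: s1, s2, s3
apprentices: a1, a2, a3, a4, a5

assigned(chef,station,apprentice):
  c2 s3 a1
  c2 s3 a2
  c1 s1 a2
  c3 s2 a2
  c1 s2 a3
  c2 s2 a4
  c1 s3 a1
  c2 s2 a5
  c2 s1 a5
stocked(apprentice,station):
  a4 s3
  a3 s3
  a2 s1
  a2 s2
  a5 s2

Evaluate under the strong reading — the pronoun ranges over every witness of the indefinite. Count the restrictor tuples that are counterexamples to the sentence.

"him" takes "an apprentice" as antecedent and "it" takes "a station"; both are donkey pronouns co-varying with the restrictor.
Strong reading: for every (c,s,a) with assigned(c,s,a), stocked(a,s).
Restrictor triples: (c1,s1,a2)→stocked(a2,s1) ✓  (c1,s2,a3)→stocked(a3,s2) ✗  (c1,s3,a1)→stocked(a1,s3) ✗  (c2,s1,a5)→stocked(a5,s1) ✗  (c2,s2,a4)→stocked(a4,s2) ✗  (c2,s2,a5)→stocked(a5,s2) ✓  (c2,s3,a1)→stocked(a1,s3) ✗  (c2,s3,a2)→stocked(a2,s3) ✗  (c3,s2,a2)→stocked(a2,s2) ✓
Counterexamples (restrictor triples failing the scope): 6.

6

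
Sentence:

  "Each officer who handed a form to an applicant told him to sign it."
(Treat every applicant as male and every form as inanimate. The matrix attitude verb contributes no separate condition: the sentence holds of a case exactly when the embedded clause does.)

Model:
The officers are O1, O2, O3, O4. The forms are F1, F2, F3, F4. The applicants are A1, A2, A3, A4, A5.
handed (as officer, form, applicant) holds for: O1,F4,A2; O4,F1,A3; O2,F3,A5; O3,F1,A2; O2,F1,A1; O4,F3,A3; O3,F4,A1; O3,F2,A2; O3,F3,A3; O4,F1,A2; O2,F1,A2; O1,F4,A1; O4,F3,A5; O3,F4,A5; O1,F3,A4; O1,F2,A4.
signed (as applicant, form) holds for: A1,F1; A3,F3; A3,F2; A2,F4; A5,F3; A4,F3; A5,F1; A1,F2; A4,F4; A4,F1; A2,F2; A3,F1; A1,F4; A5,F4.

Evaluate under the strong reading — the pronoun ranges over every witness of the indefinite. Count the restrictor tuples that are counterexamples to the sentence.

4

"him" takes "an applicant" as antecedent and "it" takes "a form"; both are donkey pronouns co-varying with the restrictor.
Strong reading: for every (o,f,a) with handed(o,f,a), signed(a,f).
Restrictor triples: (O1,F2,A4)→signed(A4,F2) ✗  (O1,F3,A4)→signed(A4,F3) ✓  (O1,F4,A1)→signed(A1,F4) ✓  (O1,F4,A2)→signed(A2,F4) ✓  (O2,F1,A1)→signed(A1,F1) ✓  (O2,F1,A2)→signed(A2,F1) ✗  (O2,F3,A5)→signed(A5,F3) ✓  (O3,F1,A2)→signed(A2,F1) ✗  (O3,F2,A2)→signed(A2,F2) ✓  (O3,F3,A3)→signed(A3,F3) ✓  (O3,F4,A1)→signed(A1,F4) ✓  (O3,F4,A5)→signed(A5,F4) ✓  (O4,F1,A2)→signed(A2,F1) ✗  (O4,F1,A3)→signed(A3,F1) ✓  (O4,F3,A3)→signed(A3,F3) ✓  (O4,F3,A5)→signed(A5,F3) ✓
Counterexamples (restrictor triples failing the scope): 4.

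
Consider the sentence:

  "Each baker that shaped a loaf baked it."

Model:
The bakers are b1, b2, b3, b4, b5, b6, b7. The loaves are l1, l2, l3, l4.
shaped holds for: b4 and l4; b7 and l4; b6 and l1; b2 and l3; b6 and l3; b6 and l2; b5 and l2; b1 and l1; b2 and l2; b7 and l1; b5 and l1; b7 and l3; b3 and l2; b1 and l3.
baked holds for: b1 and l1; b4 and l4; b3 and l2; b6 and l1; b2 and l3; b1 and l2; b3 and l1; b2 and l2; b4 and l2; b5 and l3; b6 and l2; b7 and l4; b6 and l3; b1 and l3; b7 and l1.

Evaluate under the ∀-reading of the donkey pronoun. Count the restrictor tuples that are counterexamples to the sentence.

"it" takes "a loaf" as antecedent — a donkey pronoun bound across the clause boundary.
Strong reading: for every (b,l) with shaped(b,l), baked(b,l).
Restrictor pairs: (b1,l1) ✓  (b1,l3) ✓  (b2,l2) ✓  (b2,l3) ✓  (b3,l2) ✓  (b4,l4) ✓  (b5,l1) ✗  (b5,l2) ✗  (b6,l1) ✓  (b6,l2) ✓  (b6,l3) ✓  (b7,l1) ✓  (b7,l3) ✗  (b7,l4) ✓
Counterexamples (restrictor pairs failing the scope): 3.

3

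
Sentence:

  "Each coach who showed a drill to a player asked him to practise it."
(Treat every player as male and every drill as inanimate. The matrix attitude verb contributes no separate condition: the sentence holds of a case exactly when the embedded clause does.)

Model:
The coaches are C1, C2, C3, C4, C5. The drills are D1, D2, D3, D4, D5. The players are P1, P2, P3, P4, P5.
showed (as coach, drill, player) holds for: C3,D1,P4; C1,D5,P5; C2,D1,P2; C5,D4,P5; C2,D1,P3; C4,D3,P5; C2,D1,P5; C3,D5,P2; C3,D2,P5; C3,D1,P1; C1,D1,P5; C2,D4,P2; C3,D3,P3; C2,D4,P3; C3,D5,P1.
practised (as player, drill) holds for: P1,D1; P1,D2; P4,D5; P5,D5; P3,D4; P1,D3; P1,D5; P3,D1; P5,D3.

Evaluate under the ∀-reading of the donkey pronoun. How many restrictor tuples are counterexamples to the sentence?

"him" takes "a player" as antecedent and "it" takes "a drill"; both are donkey pronouns co-varying with the restrictor.
Strong reading: for every (c,d,p) with showed(c,d,p), practised(p,d).
Restrictor triples: (C1,D1,P5)→practised(P5,D1) ✗  (C1,D5,P5)→practised(P5,D5) ✓  (C2,D1,P2)→practised(P2,D1) ✗  (C2,D1,P3)→practised(P3,D1) ✓  (C2,D1,P5)→practised(P5,D1) ✗  (C2,D4,P2)→practised(P2,D4) ✗  (C2,D4,P3)→practised(P3,D4) ✓  (C3,D1,P1)→practised(P1,D1) ✓  (C3,D1,P4)→practised(P4,D1) ✗  (C3,D2,P5)→practised(P5,D2) ✗  (C3,D3,P3)→practised(P3,D3) ✗  (C3,D5,P1)→practised(P1,D5) ✓  (C3,D5,P2)→practised(P2,D5) ✗  (C4,D3,P5)→practised(P5,D3) ✓  (C5,D4,P5)→practised(P5,D4) ✗
Counterexamples (restrictor triples failing the scope): 9.

9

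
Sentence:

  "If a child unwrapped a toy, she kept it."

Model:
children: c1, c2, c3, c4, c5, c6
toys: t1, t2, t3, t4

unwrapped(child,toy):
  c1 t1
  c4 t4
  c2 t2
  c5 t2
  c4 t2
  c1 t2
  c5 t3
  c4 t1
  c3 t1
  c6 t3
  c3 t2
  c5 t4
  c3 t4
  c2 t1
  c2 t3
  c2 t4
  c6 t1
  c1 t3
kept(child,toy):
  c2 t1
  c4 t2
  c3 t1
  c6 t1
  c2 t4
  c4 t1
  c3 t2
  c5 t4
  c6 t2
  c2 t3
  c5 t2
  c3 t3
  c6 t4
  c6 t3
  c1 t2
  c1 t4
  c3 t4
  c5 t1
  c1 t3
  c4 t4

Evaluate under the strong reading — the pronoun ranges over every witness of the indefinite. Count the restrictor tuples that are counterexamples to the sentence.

"it" takes "a toy" as antecedent — a donkey pronoun bound across the clause boundary.
Strong reading: for every (c,t) with unwrapped(c,t), kept(c,t).
Restrictor pairs: (c1,t1) ✗  (c1,t2) ✓  (c1,t3) ✓  (c2,t1) ✓  (c2,t2) ✗  (c2,t3) ✓  (c2,t4) ✓  (c3,t1) ✓  (c3,t2) ✓  (c3,t4) ✓  (c4,t1) ✓  (c4,t2) ✓  (c4,t4) ✓  (c5,t2) ✓  (c5,t3) ✗  (c5,t4) ✓  (c6,t1) ✓  (c6,t3) ✓
Counterexamples (restrictor pairs failing the scope): 3.

3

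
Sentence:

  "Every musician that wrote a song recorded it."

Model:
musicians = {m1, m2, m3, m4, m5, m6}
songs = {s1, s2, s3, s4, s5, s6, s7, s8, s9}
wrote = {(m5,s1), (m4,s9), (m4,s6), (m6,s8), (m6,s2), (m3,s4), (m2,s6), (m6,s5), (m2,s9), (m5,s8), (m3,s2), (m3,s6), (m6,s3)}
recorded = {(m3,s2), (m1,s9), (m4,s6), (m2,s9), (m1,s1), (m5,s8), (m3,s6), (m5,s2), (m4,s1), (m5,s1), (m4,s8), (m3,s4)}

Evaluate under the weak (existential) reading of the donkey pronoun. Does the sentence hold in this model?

"it" takes "a song" as antecedent — a donkey pronoun bound across the clause boundary.
Weak reading: every musician m with some wrote-song has at least one wrote-song s such that recorded(m,s).
Per musician: m2:✓  m3:✓  m4:✓  m5:✓  m6:✗
m6 has no witness among its wrote-songs.

False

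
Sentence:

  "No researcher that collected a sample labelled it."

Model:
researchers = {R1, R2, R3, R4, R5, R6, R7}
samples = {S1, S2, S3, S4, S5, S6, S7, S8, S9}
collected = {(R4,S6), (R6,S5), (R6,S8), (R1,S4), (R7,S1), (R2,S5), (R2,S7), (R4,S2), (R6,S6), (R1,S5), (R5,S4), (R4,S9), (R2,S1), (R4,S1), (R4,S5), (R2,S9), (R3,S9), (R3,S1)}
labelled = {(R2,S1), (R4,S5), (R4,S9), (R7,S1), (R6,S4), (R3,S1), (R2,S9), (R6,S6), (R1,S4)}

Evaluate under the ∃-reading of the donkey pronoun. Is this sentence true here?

"it" takes "a sample" as antecedent — a donkey pronoun bound across the clause boundary.
Truth condition: for no (r,s) with collected(r,s) does labelled(r,s) hold.
Restrictor pairs — does the scope hold? (R1,S4):holds  (R1,S5):fails  (R2,S1):holds  (R2,S5):fails  (R2,S7):fails  (R2,S9):holds  (R3,S1):holds  (R3,S9):fails  (R4,S1):fails  (R4,S2):fails  (R4,S5):holds  (R4,S6):fails  (R4,S9):holds  (R5,S4):fails  (R6,S5):fails  (R6,S6):holds  (R6,S8):fails  (R7,S1):holds
Scope holds for 8 pair(s), so the sentence is false.

False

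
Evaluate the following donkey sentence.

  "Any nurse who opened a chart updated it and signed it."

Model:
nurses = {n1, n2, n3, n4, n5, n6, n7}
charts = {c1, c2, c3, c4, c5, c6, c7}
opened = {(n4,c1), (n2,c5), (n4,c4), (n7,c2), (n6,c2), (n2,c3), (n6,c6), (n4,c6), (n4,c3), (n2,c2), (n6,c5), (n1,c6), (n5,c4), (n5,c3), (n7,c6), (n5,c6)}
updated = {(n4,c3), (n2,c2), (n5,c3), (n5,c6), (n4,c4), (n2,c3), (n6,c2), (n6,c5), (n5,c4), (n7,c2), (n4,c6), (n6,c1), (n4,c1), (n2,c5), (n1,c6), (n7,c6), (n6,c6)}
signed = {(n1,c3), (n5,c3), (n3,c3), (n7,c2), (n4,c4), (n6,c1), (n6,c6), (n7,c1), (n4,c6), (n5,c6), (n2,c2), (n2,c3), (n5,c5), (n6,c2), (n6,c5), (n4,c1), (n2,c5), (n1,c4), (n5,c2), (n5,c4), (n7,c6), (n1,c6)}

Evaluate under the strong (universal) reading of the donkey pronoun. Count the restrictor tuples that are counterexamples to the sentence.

1

"it" takes "a chart" as antecedent — a donkey pronoun bound across the clause boundary.
Strong reading: for every (n,c) with opened(n,c), updated(n,c) ∧ signed(n,c).
Restrictor pairs: (n1,c6) ✓  (n2,c2) ✓  (n2,c3) ✓  (n2,c5) ✓  (n4,c1) ✓  (n4,c3) ✗  (n4,c4) ✓  (n4,c6) ✓  (n5,c3) ✓  (n5,c4) ✓  (n5,c6) ✓  (n6,c2) ✓  (n6,c5) ✓  (n6,c6) ✓  (n7,c2) ✓  (n7,c6) ✓
Counterexamples (restrictor pairs failing the scope): 1.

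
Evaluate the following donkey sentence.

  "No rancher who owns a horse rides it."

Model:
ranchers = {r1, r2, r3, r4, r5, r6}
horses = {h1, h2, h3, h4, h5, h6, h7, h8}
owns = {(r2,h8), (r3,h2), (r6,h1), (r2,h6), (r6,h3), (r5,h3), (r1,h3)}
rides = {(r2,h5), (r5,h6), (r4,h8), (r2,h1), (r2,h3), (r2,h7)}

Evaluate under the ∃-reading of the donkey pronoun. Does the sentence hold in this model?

"it" takes "a horse" as antecedent — a donkey pronoun bound across the clause boundary.
Truth condition: for no (r,h) with owns(r,h) does rides(r,h) hold.
Restrictor pairs — does the scope hold? (r1,h3):fails  (r2,h6):fails  (r2,h8):fails  (r3,h2):fails  (r5,h3):fails  (r6,h1):fails  (r6,h3):fails
Scope holds for no restrictor pair, so the sentence is true.

True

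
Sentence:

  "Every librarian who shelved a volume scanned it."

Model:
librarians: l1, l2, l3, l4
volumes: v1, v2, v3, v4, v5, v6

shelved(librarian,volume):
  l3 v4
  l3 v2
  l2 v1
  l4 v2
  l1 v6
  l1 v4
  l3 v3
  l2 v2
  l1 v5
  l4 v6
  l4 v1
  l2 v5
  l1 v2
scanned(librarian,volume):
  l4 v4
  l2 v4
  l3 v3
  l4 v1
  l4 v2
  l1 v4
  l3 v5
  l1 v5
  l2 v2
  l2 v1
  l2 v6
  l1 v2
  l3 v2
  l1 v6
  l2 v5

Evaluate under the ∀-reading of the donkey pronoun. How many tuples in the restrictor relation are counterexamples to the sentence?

2

"it" takes "a volume" as antecedent — a donkey pronoun bound across the clause boundary.
Strong reading: for every (l,v) with shelved(l,v), scanned(l,v).
Restrictor pairs: (l1,v2) ✓  (l1,v4) ✓  (l1,v5) ✓  (l1,v6) ✓  (l2,v1) ✓  (l2,v2) ✓  (l2,v5) ✓  (l3,v2) ✓  (l3,v3) ✓  (l3,v4) ✗  (l4,v1) ✓  (l4,v2) ✓  (l4,v6) ✗
Counterexamples (restrictor pairs failing the scope): 2.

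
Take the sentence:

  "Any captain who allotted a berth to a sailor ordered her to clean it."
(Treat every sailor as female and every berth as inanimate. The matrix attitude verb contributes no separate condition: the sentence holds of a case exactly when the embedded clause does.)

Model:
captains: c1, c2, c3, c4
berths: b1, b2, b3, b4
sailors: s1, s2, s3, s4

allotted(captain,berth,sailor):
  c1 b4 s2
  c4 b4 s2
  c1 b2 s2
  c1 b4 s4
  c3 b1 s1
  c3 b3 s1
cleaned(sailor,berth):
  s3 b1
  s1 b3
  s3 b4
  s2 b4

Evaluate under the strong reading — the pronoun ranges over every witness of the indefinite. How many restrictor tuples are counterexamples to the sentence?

"her" takes "a sailor" as antecedent and "it" takes "a berth"; both are donkey pronouns co-varying with the restrictor.
Strong reading: for every (c,b,s) with allotted(c,b,s), cleaned(s,b).
Restrictor triples: (c1,b2,s2)→cleaned(s2,b2) ✗  (c1,b4,s2)→cleaned(s2,b4) ✓  (c1,b4,s4)→cleaned(s4,b4) ✗  (c3,b1,s1)→cleaned(s1,b1) ✗  (c3,b3,s1)→cleaned(s1,b3) ✓  (c4,b4,s2)→cleaned(s2,b4) ✓
Counterexamples (restrictor triples failing the scope): 3.

3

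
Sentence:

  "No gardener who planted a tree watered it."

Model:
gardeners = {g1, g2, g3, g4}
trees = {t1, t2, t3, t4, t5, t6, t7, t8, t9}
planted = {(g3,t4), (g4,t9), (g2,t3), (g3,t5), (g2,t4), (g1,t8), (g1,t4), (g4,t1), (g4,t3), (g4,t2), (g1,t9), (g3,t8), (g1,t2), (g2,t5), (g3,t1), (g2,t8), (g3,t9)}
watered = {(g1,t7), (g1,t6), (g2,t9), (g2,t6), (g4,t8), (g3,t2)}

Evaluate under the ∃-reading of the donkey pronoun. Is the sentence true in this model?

True

"it" takes "a tree" as antecedent — a donkey pronoun bound across the clause boundary.
Truth condition: for no (g,t) with planted(g,t) does watered(g,t) hold.
Restrictor pairs — does the scope hold? (g1,t2):fails  (g1,t4):fails  (g1,t8):fails  (g1,t9):fails  (g2,t3):fails  (g2,t4):fails  (g2,t5):fails  (g2,t8):fails  (g3,t1):fails  (g3,t4):fails  (g3,t5):fails  (g3,t8):fails  (g3,t9):fails  (g4,t1):fails  (g4,t2):fails  (g4,t3):fails  (g4,t9):fails
Scope holds for no restrictor pair, so the sentence is true.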